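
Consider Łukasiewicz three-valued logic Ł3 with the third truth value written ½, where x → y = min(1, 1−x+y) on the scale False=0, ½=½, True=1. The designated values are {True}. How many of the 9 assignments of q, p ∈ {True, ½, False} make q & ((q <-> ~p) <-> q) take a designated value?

1

Designated under: (q=True, p=False).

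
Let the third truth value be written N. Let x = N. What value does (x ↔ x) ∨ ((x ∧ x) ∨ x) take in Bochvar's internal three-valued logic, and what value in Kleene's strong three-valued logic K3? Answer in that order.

N; N

In Bochvar's internal three-valued logic: x ↔ x = N ↔ N = N
x ∧ x = N ∧ N = N
(x ∧ x) ∨ x = N ∨ N = N
(x ↔ x) ∨ ((x ∧ x) ∨ x) = N ∨ N = N
In Kleene's strong three-valued logic K3: x ↔ x = N ↔ N = N
x ∧ x = N ∧ N = N
(x ∧ x) ∨ x = N ∨ N = N
(x ↔ x) ∨ ((x ∧ x) ∨ x) = N ∨ N = N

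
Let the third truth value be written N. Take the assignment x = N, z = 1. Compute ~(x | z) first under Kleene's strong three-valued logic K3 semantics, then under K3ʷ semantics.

0; N

In Kleene's strong three-valued logic K3: x | z = N | 1 = 1
~(x | z) = ~1 = 0
In K3ʷ: x | z = N | 1 = N
~(x | z) = ~N = N
They differ because Kleene's strong three-valued logic K3 and K3ʷ treat N differently under the binary connectives.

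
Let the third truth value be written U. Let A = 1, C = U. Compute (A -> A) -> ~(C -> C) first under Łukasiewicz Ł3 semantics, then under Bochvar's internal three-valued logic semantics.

0; U

In Łukasiewicz Ł3: A -> A = 1 -> 1 = 1
C -> C = U -> U = 1  [min(1, 1−½+½)]
~(C -> C) = ~1 = 0
(A -> A) -> ~(C -> C) = 1 -> 0 = 0
In Bochvar's internal three-valued logic: A -> A = 1 -> 1 = 1
C -> C = U -> U = U  [any arg is the third value ⇒ result is the third value]
~(C -> C) = ~U = U
(A -> A) -> ~(C -> C) = 1 -> U = U
They differ because Łukasiewicz Ł3 and Bochvar's internal three-valued logic treat U differently under the binary connectives.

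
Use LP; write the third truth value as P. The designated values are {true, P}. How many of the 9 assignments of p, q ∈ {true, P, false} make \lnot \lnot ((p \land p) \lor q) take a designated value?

8

Of the 9 assignments, 8 give a value in {true, P}.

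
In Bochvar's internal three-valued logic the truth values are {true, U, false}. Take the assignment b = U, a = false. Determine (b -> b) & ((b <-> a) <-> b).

U

b -> b = U -> U = U  [any arg is the third value ⇒ result is the third value]
b <-> a = U <-> false = U
(b <-> a) <-> b = U <-> U = U
(b -> b) & ((b <-> a) <-> b) = U & U = U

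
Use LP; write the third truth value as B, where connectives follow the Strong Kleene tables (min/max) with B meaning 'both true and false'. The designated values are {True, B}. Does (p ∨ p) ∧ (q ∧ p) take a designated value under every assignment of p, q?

No

Countermodel: p=True, q=False gives False, which is not designated.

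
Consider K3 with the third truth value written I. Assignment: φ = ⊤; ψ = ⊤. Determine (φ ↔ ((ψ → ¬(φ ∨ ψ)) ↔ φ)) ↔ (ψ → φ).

⊥

φ ∨ ψ = ⊤ ∨ ⊤ = ⊤
¬(φ ∨ ψ) = ¬⊤ = ⊥
ψ → ¬(φ ∨ ψ) = ⊤ → ⊥ = ⊥
(ψ → ¬(φ ∨ ψ)) ↔ φ = ⊥ ↔ ⊤ = ⊥
φ ↔ ((ψ → ¬(φ ∨ ψ)) ↔ φ) = ⊤ ↔ ⊥ = ⊥
ψ → φ = ⊤ → ⊤ = ⊤
(φ ↔ ((ψ → ¬(φ ∨ ψ)) ↔ φ)) ↔ (ψ → φ) = ⊥ ↔ ⊤ = ⊥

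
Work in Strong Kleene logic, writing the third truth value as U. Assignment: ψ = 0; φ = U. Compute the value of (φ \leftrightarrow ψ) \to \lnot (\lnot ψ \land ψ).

1

φ \leftrightarrow ψ = U \leftrightarrow 0 = U
\lnot ψ = \lnot 0 = 1
\lnot ψ \land ψ = 1 \land 0 = 0
\lnot (\lnot ψ \land ψ) = \lnot 0 = 1
(φ \leftrightarrow ψ) \to \lnot (\lnot ψ \land ψ) = U \to 1 = 1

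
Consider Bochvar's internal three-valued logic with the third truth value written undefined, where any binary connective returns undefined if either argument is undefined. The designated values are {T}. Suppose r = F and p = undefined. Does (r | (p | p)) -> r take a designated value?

p | p = undefined | undefined = undefined
r | (p | p) = F | undefined = undefined
(r | (p | p)) -> r = undefined -> F = undefined  [any arg is the third value ⇒ result is the third value]
undefined ∉ {T}.

No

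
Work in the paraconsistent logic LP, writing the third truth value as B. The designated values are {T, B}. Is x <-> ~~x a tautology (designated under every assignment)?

Yes

Every assignment of x over {T, B, F} gives a value in {T, B}.
In particular, with x=B: x <-> ~~x = B.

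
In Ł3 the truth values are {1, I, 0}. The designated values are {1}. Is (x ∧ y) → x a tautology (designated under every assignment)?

Yes

Every assignment of x, y over {1, I, 0} gives a value in {1}.
In particular, with x=I, y=I: (x ∧ y) → x = 1.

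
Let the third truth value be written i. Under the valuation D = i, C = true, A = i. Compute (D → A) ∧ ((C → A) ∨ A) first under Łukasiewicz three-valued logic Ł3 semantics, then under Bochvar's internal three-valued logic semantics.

i; i

In Łukasiewicz three-valued logic Ł3: D → A = i → i = true  [min(1, 1−½+½)]
C → A = true → i = i
(C → A) ∨ A = i ∨ i = i
(D → A) ∧ ((C → A) ∨ A) = true ∧ i = i
In Bochvar's internal three-valued logic: D → A = i → i = i  [any arg is the third value ⇒ result is the third value]
C → A = true → i = i
(C → A) ∨ A = i ∨ i = i
(D → A) ∧ ((C → A) ∨ A) = i ∧ i = i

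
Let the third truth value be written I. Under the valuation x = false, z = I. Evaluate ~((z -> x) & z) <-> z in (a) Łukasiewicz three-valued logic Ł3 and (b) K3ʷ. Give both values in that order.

In Łukasiewicz three-valued logic Ł3: z -> x = I -> false = I  [min(1, 1−½+0)]
(z -> x) & z = I & I = I
~((z -> x) & z) = ~I = I
~((z -> x) & z) <-> z = I <-> I = true
In K3ʷ: z -> x = I -> false = I  [any arg is the third value ⇒ result is the third value]
(z -> x) & z = I & I = I
~((z -> x) & z) = ~I = I
~((z -> x) & z) <-> z = I <-> I = I
They differ because Łukasiewicz three-valued logic Ł3 and K3ʷ treat I differently under the binary connectives.

true; I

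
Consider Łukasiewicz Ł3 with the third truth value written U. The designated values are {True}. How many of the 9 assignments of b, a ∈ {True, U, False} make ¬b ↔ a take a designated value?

Designated under: (b=True, a=False); (b=U, a=U); (b=False, a=True).

3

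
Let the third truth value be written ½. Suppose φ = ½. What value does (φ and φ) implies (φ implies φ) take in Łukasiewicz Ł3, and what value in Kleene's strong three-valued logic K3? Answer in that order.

T; ½

In Łukasiewicz Ł3: φ and φ = ½ and ½ = ½
φ implies φ = ½ implies ½ = T  [min(1, 1−½+½)]
(φ and φ) implies (φ implies φ) = ½ implies T = T
In Kleene's strong three-valued logic K3: φ and φ = ½ and ½ = ½
φ implies φ = ½ implies ½ = ½
(φ and φ) implies (φ implies φ) = ½ implies ½ = ½
They differ because Łukasiewicz Ł3 and Kleene's strong three-valued logic K3 treat ½ differently under implication.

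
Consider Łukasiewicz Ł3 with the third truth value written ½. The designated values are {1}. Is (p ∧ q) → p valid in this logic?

Every assignment of p, q over {1, ½, 0} gives a value in {1}.
In particular, with p=½, q=½: (p ∧ q) → p = 1.

Yes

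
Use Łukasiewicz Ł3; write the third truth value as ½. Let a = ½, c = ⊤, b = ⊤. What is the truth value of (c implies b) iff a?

½

c implies b = ⊤ implies ⊤ = ⊤
(c implies b) iff a = ⊤ iff ½ = ½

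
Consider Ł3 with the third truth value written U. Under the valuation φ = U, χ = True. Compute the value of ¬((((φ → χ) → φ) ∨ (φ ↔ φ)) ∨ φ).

φ → χ = U → True = True  [min(1, 1−½+1)]
(φ → χ) → φ = True → U = U
φ ↔ φ = U ↔ U = True
((φ → χ) → φ) ∨ (φ ↔ φ) = U ∨ True = True
(((φ → χ) → φ) ∨ (φ ↔ φ)) ∨ φ = True ∨ U = True
¬((((φ → χ) → φ) ∨ (φ ↔ φ)) ∨ φ) = ¬True = False

False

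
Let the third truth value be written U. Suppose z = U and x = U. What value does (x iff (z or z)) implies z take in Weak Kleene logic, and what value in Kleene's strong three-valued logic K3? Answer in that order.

In Weak Kleene logic: z or z = U or U = U
x iff (z or z) = U iff U = U
(x iff (z or z)) implies z = U implies U = U
In Kleene's strong three-valued logic K3: z or z = U or U = U
x iff (z or z) = U iff U = U
(x iff (z or z)) implies z = U implies U = U

U; U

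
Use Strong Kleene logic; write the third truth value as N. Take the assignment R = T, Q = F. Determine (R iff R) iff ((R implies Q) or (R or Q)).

R iff R = T iff T = T
R implies Q = T implies F = F
R or Q = T or F = T
(R implies Q) or (R or Q) = F or T = T
(R iff R) iff ((R implies Q) or (R or Q)) = T iff T = T

T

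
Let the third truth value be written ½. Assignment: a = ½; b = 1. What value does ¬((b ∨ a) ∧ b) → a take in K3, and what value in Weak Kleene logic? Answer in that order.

1; ½

In K3: b ∨ a = 1 ∨ ½ = 1
(b ∨ a) ∧ b = 1 ∧ 1 = 1
¬((b ∨ a) ∧ b) = ¬1 = 0
¬((b ∨ a) ∧ b) → a = 0 → ½ = 1  [¬0 ∨ ½]
In Weak Kleene logic: b ∨ a = 1 ∨ ½ = ½
(b ∨ a) ∧ b = ½ ∧ 1 = ½
¬((b ∨ a) ∧ b) = ¬½ = ½
¬((b ∨ a) ∧ b) → a = ½ → ½ = ½  [any arg is the third value ⇒ result is the third value]
They differ because K3 and Weak Kleene logic treat ½ differently under the binary connectives.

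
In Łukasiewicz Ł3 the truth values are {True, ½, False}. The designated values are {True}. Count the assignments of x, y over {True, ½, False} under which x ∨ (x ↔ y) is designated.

Of the 9 assignments, 5 give a value in {True}.

5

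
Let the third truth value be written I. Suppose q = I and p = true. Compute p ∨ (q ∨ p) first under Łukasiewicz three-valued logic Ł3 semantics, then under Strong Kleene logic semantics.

true; true

In Łukasiewicz three-valued logic Ł3: q ∨ p = I ∨ true = true
p ∨ (q ∨ p) = true ∨ true = true
In Strong Kleene logic: q ∨ p = I ∨ true = true
p ∨ (q ∨ p) = true ∨ true = true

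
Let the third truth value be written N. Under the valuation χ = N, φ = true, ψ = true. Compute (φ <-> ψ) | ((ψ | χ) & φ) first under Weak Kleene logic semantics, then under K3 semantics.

N; true

In Weak Kleene logic: φ <-> ψ = true <-> true = true
ψ | χ = true | N = N
(ψ | χ) & φ = N & true = N
(φ <-> ψ) | ((ψ | χ) & φ) = true | N = N
In K3: φ <-> ψ = true <-> true = true
ψ | χ = true | N = true
(ψ | χ) & φ = true & true = true
(φ <-> ψ) | ((ψ | χ) & φ) = true | true = true
They differ because Weak Kleene logic and K3 treat N differently under the binary connectives.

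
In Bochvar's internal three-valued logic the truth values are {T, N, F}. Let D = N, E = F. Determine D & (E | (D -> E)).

N

D -> E = N -> F = N  [any arg is the third value ⇒ result is the third value]
E | (D -> E) = F | N = N
D & (E | (D -> E)) = N & N = N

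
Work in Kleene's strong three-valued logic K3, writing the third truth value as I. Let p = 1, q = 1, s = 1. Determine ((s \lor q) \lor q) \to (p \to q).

1

s \lor q = 1 \lor 1 = 1
(s \lor q) \lor q = 1 \lor 1 = 1
p \to q = 1 \to 1 = 1
((s \lor q) \lor q) \to (p \to q) = 1 \to 1 = 1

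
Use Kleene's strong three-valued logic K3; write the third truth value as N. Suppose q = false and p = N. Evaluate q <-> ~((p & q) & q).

false

p & q = N & false = false
(p & q) & q = false & false = false
~((p & q) & q) = ~false = true
q <-> ~((p & q) & q) = false <-> true = false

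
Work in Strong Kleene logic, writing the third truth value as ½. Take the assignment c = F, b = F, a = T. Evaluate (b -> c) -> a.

T

b -> c = F -> F = T
(b -> c) -> a = T -> T = T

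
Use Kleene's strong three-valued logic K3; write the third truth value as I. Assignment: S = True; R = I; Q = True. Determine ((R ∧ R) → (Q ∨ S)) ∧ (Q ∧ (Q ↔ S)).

R ∧ R = I ∧ I = I
Q ∨ S = True ∨ True = True
(R ∧ R) → (Q ∨ S) = I → True = True  [¬I ∨ True]
Q ↔ S = True ↔ True = True
Q ∧ (Q ↔ S) = True ∧ True = True
((R ∧ R) → (Q ∨ S)) ∧ (Q ∧ (Q ↔ S)) = True ∧ True = True

True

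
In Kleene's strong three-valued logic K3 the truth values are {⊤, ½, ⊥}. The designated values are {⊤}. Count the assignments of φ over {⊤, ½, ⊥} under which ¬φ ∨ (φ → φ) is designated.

2

φ=⊤: ⊤ ✓
φ=½: ½ ·
φ=⊥: ⊤ ✓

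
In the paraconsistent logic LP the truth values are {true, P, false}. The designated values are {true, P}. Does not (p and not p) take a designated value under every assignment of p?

Yes

Every assignment of p over {true, P, false} gives a value in {true, P}.
In particular, with p=P: not (p and not p) = P.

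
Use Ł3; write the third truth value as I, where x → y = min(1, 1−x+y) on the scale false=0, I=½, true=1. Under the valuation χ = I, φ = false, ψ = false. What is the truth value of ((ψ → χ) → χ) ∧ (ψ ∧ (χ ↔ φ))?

false

ψ → χ = false → I = true  [min(1, 1−0+½)]
(ψ → χ) → χ = true → I = I
χ ↔ φ = I ↔ false = I
ψ ∧ (χ ↔ φ) = false ∧ I = false
((ψ → χ) → χ) ∧ (ψ ∧ (χ ↔ φ)) = I ∧ false = false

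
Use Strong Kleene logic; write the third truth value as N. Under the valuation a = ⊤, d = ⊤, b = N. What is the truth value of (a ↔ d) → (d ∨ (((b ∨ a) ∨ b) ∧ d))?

⊤

a ↔ d = ⊤ ↔ ⊤ = ⊤
b ∨ a = N ∨ ⊤ = ⊤
(b ∨ a) ∨ b = ⊤ ∨ N = ⊤
((b ∨ a) ∨ b) ∧ d = ⊤ ∧ ⊤ = ⊤
d ∨ (((b ∨ a) ∨ b) ∧ d) = ⊤ ∨ ⊤ = ⊤
(a ↔ d) → (d ∨ (((b ∨ a) ∨ b) ∧ d)) = ⊤ → ⊤ = ⊤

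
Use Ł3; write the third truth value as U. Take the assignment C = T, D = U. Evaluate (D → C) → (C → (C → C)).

D → C = U → T = T  [min(1, 1−½+1)]
C → C = T → T = T
C → (C → C) = T → T = T
(D → C) → (C → (C → C)) = T → T = T

T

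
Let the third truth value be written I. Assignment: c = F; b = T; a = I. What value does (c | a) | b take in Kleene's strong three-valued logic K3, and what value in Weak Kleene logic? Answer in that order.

T; I

In Kleene's strong three-valued logic K3: c | a = F | I = I
(c | a) | b = I | T = T
In Weak Kleene logic: c | a = F | I = I
(c | a) | b = I | T = I
They differ because Kleene's strong three-valued logic K3 and Weak Kleene logic treat I differently under the binary connectives.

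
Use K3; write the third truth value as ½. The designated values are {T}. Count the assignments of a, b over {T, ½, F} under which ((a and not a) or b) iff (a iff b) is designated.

2

Designated under: (a=T, b=T); (a=T, b=F).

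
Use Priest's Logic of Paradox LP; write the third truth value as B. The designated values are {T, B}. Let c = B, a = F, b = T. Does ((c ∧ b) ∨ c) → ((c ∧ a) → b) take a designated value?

Yes

c ∧ b = B ∧ T = B
(c ∧ b) ∨ c = B ∨ B = B
c ∧ a = B ∧ F = F
(c ∧ a) → b = F → T = T
((c ∧ b) ∨ c) → ((c ∧ a) → b) = B → T = T
T ∈ {T, B}.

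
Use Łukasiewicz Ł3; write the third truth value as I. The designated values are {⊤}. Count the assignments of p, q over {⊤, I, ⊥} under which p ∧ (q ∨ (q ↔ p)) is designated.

1

Designated under: (p=⊤, q=⊤).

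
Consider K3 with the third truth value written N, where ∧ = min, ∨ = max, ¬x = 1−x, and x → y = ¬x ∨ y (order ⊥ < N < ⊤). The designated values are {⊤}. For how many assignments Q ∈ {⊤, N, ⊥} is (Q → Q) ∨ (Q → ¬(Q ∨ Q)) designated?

Q=⊤: ⊤ ✓
Q=N: N ·
Q=⊥: ⊤ ✓

2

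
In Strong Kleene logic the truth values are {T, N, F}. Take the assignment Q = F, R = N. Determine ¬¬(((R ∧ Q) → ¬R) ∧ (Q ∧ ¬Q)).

R ∧ Q = N ∧ F = F
¬R = ¬N = N
(R ∧ Q) → ¬R = F → N = T  [¬F ∨ N]
¬Q = ¬F = T
Q ∧ ¬Q = F ∧ T = F
((R ∧ Q) → ¬R) ∧ (Q ∧ ¬Q) = T ∧ F = F
¬(((R ∧ Q) → ¬R) ∧ (Q ∧ ¬Q)) = ¬F = T
¬¬(((R ∧ Q) → ¬R) ∧ (Q ∧ ¬Q)) = ¬T = F

F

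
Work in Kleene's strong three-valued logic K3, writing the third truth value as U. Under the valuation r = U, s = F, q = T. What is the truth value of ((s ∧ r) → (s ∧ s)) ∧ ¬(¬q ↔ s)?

F

s ∧ r = F ∧ U = F
s ∧ s = F ∧ F = F
(s ∧ r) → (s ∧ s) = F → F = T
¬q = ¬T = F
¬q ↔ s = F ↔ F = T
¬(¬q ↔ s) = ¬T = F
((s ∧ r) → (s ∧ s)) ∧ ¬(¬q ↔ s) = T ∧ F = F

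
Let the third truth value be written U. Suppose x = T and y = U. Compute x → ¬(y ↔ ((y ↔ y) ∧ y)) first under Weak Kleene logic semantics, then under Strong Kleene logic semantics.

In Weak Kleene logic: y ↔ y = U ↔ U = U
(y ↔ y) ∧ y = U ∧ U = U
y ↔ ((y ↔ y) ∧ y) = U ↔ U = U
¬(y ↔ ((y ↔ y) ∧ y)) = ¬U = U
x → ¬(y ↔ ((y ↔ y) ∧ y)) = T → U = U
In Strong Kleene logic: y ↔ y = U ↔ U = U
(y ↔ y) ∧ y = U ∧ U = U
y ↔ ((y ↔ y) ∧ y) = U ↔ U = U
¬(y ↔ ((y ↔ y) ∧ y)) = ¬U = U
x → ¬(y ↔ ((y ↔ y) ∧ y)) = T → U = U  [¬T ∨ U]

U; U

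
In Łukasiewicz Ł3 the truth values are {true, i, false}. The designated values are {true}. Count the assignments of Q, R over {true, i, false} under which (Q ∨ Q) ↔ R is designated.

Designated under: (Q=true, R=true); (Q=i, R=i); (Q=false, R=false).

3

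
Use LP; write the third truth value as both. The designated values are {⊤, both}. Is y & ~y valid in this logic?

Countermodel: y=⊤ gives ⊥, which is not designated.

No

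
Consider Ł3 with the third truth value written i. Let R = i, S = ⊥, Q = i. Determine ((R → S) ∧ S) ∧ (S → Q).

⊥

R → S = i → ⊥ = i
(R → S) ∧ S = i ∧ ⊥ = ⊥
S → Q = ⊥ → i = ⊤
((R → S) ∧ S) ∧ (S → Q) = ⊥ ∧ ⊤ = ⊥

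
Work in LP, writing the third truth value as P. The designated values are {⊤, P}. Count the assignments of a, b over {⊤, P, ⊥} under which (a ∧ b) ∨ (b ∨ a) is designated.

8

Of the 9 assignments, 8 give a value in {⊤, P}.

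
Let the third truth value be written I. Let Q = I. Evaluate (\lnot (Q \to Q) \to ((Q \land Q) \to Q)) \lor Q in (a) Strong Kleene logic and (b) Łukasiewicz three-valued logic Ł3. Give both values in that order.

In Strong Kleene logic: Q \to Q = I \to I = I
\lnot (Q \to Q) = \lnot I = I
Q \land Q = I \land I = I
(Q \land Q) \to Q = I \to I = I
\lnot (Q \to Q) \to ((Q \land Q) \to Q) = I \to I = I
(\lnot (Q \to Q) \to ((Q \land Q) \to Q)) \lor Q = I \lor I = I
In Łukasiewicz three-valued logic Ł3: Q \to Q = I \to I = true  [min(1, 1−½+½)]
\lnot (Q \to Q) = \lnot true = false
Q \land Q = I \land I = I
(Q \land Q) \to Q = I \to I = true
\lnot (Q \to Q) \to ((Q \land Q) \to Q) = false \to true = true
(\lnot (Q \to Q) \to ((Q \land Q) \to Q)) \lor Q = true \lor I = true
They differ because Strong Kleene logic and Łukasiewicz three-valued logic Ł3 treat I differently under implication.

I; true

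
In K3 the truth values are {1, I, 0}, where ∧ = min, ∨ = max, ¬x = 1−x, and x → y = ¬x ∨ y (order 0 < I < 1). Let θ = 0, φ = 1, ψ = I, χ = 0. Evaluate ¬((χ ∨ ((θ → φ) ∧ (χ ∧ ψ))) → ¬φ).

θ → φ = 0 → 1 = 1
χ ∧ ψ = 0 ∧ I = 0
(θ → φ) ∧ (χ ∧ ψ) = 1 ∧ 0 = 0
χ ∨ ((θ → φ) ∧ (χ ∧ ψ)) = 0 ∨ 0 = 0
¬φ = ¬1 = 0
(χ ∨ ((θ → φ) ∧ (χ ∧ ψ))) → ¬φ = 0 → 0 = 1
¬((χ ∨ ((θ → φ) ∧ (χ ∧ ψ))) → ¬φ) = ¬1 = 0

0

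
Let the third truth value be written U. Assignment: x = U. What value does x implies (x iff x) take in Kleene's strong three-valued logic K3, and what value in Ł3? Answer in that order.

U; true

In Kleene's strong three-valued logic K3: x iff x = U iff U = U
x implies (x iff x) = U implies U = U  [not U or U]
In Ł3: x iff x = U iff U = true
x implies (x iff x) = U implies true = true
They differ because Kleene's strong three-valued logic K3 and Ł3 treat U differently under implication.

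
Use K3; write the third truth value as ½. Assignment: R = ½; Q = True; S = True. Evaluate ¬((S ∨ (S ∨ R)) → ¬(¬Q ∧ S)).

S ∨ R = True ∨ ½ = True
S ∨ (S ∨ R) = True ∨ True = True
¬Q = ¬True = False
¬Q ∧ S = False ∧ True = False
¬(¬Q ∧ S) = ¬False = True
(S ∨ (S ∨ R)) → ¬(¬Q ∧ S) = True → True = True
¬((S ∨ (S ∨ R)) → ¬(¬Q ∧ S)) = ¬True = False

False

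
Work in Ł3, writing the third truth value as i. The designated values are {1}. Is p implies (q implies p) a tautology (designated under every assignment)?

Yes

Every assignment of p, q over {1, i, 0} gives a value in {1}.
In particular, with p=i, q=i: p implies (q implies p) = 1.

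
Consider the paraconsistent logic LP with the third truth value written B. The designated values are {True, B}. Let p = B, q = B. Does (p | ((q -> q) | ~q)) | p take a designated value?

q -> q = B -> B = B  [~B | B]
~q = ~B = B
(q -> q) | ~q = B | B = B
p | ((q -> q) | ~q) = B | B = B
(p | ((q -> q) | ~q)) | p = B | B = B
B ∈ {True, B}.

Yes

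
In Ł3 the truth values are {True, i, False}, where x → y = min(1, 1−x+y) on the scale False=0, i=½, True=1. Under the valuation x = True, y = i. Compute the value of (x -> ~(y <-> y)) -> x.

True

y <-> y = i <-> i = True  [1 − |½−½|]
~(y <-> y) = ~True = False
x -> ~(y <-> y) = True -> False = False
(x -> ~(y <-> y)) -> x = False -> True = True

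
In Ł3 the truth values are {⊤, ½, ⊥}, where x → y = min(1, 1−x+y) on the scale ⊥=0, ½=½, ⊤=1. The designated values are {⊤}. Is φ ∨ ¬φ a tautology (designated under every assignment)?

No

Countermodel: φ=½ gives ½, which is not designated.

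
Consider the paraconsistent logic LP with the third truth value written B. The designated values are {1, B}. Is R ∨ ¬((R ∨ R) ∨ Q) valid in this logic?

Countermodel: R=0, Q=1 gives 0, which is not designated.

No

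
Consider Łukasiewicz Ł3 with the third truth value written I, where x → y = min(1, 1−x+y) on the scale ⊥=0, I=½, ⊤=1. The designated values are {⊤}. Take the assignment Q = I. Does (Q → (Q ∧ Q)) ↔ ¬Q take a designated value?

Q ∧ Q = I ∧ I = I
Q → (Q ∧ Q) = I → I = ⊤
¬Q = ¬I = I
(Q → (Q ∧ Q)) ↔ ¬Q = ⊤ ↔ I = I
I ∉ {⊤}.

No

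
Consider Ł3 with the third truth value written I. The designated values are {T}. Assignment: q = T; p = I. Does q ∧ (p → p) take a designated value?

p → p = I → I = T
q ∧ (p → p) = T ∧ T = T
T ∈ {T}.

Yes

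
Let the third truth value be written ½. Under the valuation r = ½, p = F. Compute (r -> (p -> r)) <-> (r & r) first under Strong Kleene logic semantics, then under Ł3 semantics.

½; ½

In Strong Kleene logic: p -> r = F -> ½ = T  [~F | ½]
r -> (p -> r) = ½ -> T = T
r & r = ½ & ½ = ½
(r -> (p -> r)) <-> (r & r) = T <-> ½ = ½
In Ł3: p -> r = F -> ½ = T  [min(1, 1−0+½)]
r -> (p -> r) = ½ -> T = T
r & r = ½ & ½ = ½
(r -> (p -> r)) <-> (r & r) = T <-> ½ = ½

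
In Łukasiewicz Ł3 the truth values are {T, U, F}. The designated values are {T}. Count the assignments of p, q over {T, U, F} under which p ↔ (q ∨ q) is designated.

Designated under: (p=T, q=T); (p=U, q=U); (p=F, q=F).

3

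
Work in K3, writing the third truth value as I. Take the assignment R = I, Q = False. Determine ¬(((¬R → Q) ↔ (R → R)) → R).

¬R = ¬I = I
¬R → Q = I → False = I  [¬I ∨ False]
R → R = I → I = I
(¬R → Q) ↔ (R → R) = I ↔ I = I
((¬R → Q) ↔ (R → R)) → R = I → I = I
¬(((¬R → Q) ↔ (R → R)) → R) = ¬I = I

I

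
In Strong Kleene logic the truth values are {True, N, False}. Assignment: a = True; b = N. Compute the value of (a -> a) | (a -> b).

True

a -> a = True -> True = True
a -> b = True -> N = N  [~True | N]
(a -> a) | (a -> b) = True | N = True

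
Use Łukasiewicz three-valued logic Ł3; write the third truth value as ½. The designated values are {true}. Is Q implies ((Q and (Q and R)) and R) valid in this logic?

Countermodel: Q=true, R=½ gives ½, which is not designated.

No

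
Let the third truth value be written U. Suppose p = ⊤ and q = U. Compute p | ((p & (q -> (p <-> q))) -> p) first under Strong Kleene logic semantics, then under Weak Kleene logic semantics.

In Strong Kleene logic: p <-> q = ⊤ <-> U = U
q -> (p <-> q) = U -> U = U  [~U | U]
p & (q -> (p <-> q)) = ⊤ & U = U
(p & (q -> (p <-> q))) -> p = U -> ⊤ = ⊤
p | ((p & (q -> (p <-> q))) -> p) = ⊤ | ⊤ = ⊤
In Weak Kleene logic: p <-> q = ⊤ <-> U = U
q -> (p <-> q) = U -> U = U  [any arg is the third value ⇒ result is the third value]
p & (q -> (p <-> q)) = ⊤ & U = U
(p & (q -> (p <-> q))) -> p = U -> ⊤ = U
p | ((p & (q -> (p <-> q))) -> p) = ⊤ | U = U
They differ because Strong Kleene logic and Weak Kleene logic treat U differently under the binary connectives.

⊤; U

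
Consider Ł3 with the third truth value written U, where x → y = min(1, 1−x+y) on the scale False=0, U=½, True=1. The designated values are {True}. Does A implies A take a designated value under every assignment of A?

Yes

Every assignment of A over {True, U, False} gives a value in {True}.
In particular, with A=U: A implies A = True.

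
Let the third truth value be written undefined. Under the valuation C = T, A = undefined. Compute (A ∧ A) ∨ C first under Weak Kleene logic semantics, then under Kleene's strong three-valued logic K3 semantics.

undefined; T

In Weak Kleene logic: A ∧ A = undefined ∧ undefined = undefined
(A ∧ A) ∨ C = undefined ∨ T = undefined
In Kleene's strong three-valued logic K3: A ∧ A = undefined ∧ undefined = undefined
(A ∧ A) ∨ C = undefined ∨ T = T
They differ because Weak Kleene logic and Kleene's strong three-valued logic K3 treat undefined differently under the binary connectives.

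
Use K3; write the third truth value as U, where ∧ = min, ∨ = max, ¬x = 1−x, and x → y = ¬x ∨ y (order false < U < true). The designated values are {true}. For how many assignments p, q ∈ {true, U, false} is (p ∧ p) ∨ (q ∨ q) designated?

5

Of the 9 assignments, 5 give a value in {true}.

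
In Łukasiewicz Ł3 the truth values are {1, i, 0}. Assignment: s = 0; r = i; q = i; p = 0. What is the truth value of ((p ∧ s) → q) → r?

i

p ∧ s = 0 ∧ 0 = 0
(p ∧ s) → q = 0 → i = 1
((p ∧ s) → q) → r = 1 → i = i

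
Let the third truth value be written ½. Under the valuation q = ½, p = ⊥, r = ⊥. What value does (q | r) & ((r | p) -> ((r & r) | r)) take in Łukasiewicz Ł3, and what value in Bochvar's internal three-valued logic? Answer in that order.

½; ½

In Łukasiewicz Ł3: q | r = ½ | ⊥ = ½
r | p = ⊥ | ⊥ = ⊥
r & r = ⊥ & ⊥ = ⊥
(r & r) | r = ⊥ | ⊥ = ⊥
(r | p) -> ((r & r) | r) = ⊥ -> ⊥ = ⊤
(q | r) & ((r | p) -> ((r & r) | r)) = ½ & ⊤ = ½
In Bochvar's internal three-valued logic: q | r = ½ | ⊥ = ½
r | p = ⊥ | ⊥ = ⊥
r & r = ⊥ & ⊥ = ⊥
(r & r) | r = ⊥ | ⊥ = ⊥
(r | p) -> ((r & r) | r) = ⊥ -> ⊥ = ⊤
(q | r) & ((r | p) -> ((r & r) | r)) = ½ & ⊤ = ½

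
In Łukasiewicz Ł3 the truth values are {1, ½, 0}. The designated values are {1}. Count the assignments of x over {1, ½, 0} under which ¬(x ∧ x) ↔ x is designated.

x=1: 0 ·
x=½: 1 ✓
x=0: 0 ·

1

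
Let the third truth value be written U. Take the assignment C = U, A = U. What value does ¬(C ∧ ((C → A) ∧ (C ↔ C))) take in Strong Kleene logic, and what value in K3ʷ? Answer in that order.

In Strong Kleene logic: C → A = U → U = U  [¬U ∨ U]
C ↔ C = U ↔ U = U
(C → A) ∧ (C ↔ C) = U ∧ U = U
C ∧ ((C → A) ∧ (C ↔ C)) = U ∧ U = U
¬(C ∧ ((C → A) ∧ (C ↔ C))) = ¬U = U
In K3ʷ: C → A = U → U = U  [any arg is the third value ⇒ result is the third value]
C ↔ C = U ↔ U = U
(C → A) ∧ (C ↔ C) = U ∧ U = U
C ∧ ((C → A) ∧ (C ↔ C)) = U ∧ U = U
¬(C ∧ ((C → A) ∧ (C ↔ C))) = ¬U = U

U; U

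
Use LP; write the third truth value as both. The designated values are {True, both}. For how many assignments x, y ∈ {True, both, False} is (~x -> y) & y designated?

Of the 9 assignments, 6 give a value in {True, both}.

6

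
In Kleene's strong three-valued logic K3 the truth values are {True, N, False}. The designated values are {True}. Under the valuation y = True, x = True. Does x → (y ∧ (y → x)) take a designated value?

Yes

y → x = True → True = True
y ∧ (y → x) = True ∧ True = True
x → (y ∧ (y → x)) = True → True = True
True ∈ {True}.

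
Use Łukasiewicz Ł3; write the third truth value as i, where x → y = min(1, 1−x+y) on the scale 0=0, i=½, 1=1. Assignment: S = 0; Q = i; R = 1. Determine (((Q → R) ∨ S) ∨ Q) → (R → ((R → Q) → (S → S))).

1

Q → R = i → 1 = 1  [min(1, 1−½+1)]
(Q → R) ∨ S = 1 ∨ 0 = 1
((Q → R) ∨ S) ∨ Q = 1 ∨ i = 1
R → Q = 1 → i = i
S → S = 0 → 0 = 1
(R → Q) → (S → S) = i → 1 = 1
R → ((R → Q) → (S → S)) = 1 → 1 = 1
(((Q → R) ∨ S) ∨ Q) → (R → ((R → Q) → (S → S))) = 1 → 1 = 1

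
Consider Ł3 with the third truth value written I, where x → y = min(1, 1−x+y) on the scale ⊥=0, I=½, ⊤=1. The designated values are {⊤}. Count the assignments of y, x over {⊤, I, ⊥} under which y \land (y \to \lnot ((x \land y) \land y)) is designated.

1

Designated under: (y=⊤, x=⊥).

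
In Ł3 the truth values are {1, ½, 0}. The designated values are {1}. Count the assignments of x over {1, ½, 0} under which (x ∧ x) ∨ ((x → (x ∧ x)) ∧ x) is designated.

x=1: 1 ✓
x=½: ½ ·
x=0: 0 ·

1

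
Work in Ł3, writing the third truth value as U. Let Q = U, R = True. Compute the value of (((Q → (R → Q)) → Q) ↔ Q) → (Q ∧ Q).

R → Q = True → U = U  [min(1, 1−1+½)]
Q → (R → Q) = U → U = True
(Q → (R → Q)) → Q = True → U = U
((Q → (R → Q)) → Q) ↔ Q = U ↔ U = True
Q ∧ Q = U ∧ U = U
(((Q → (R → Q)) → Q) ↔ Q) → (Q ∧ Q) = True → U = U

U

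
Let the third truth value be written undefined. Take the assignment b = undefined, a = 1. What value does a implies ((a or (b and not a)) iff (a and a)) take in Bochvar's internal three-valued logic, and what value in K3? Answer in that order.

undefined; 1

In Bochvar's internal three-valued logic: not a = not 1 = 0
b and not a = undefined and 0 = undefined
a or (b and not a) = 1 or undefined = undefined
a and a = 1 and 1 = 1
(a or (b and not a)) iff (a and a) = undefined iff 1 = undefined
a implies ((a or (b and not a)) iff (a and a)) = 1 implies undefined = undefined  [any arg is the third value ⇒ result is the third value]
In K3: not a = not 1 = 0
b and not a = undefined and 0 = 0
a or (b and not a) = 1 or 0 = 1
a and a = 1 and 1 = 1
(a or (b and not a)) iff (a and a) = 1 iff 1 = 1
a implies ((a or (b and not a)) iff (a and a)) = 1 implies 1 = 1
They differ because Bochvar's internal three-valued logic and K3 treat undefined differently under the binary connectives.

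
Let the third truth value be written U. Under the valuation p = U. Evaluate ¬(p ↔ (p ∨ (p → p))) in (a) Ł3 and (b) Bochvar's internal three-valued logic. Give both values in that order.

In Ł3: p → p = U → U = T  [min(1, 1−½+½)]
p ∨ (p → p) = U ∨ T = T
p ↔ (p ∨ (p → p)) = U ↔ T = U
¬(p ↔ (p ∨ (p → p))) = ¬U = U
In Bochvar's internal three-valued logic: p → p = U → U = U
p ∨ (p → p) = U ∨ U = U
p ↔ (p ∨ (p → p)) = U ↔ U = U
¬(p ↔ (p ∨ (p → p))) = ¬U = U

U; U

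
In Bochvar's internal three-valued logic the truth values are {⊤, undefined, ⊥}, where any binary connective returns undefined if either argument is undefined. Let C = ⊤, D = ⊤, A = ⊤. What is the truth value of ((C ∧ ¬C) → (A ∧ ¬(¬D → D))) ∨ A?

⊤

¬C = ¬⊤ = ⊥
C ∧ ¬C = ⊤ ∧ ⊥ = ⊥
¬D = ¬⊤ = ⊥
¬D → D = ⊥ → ⊤ = ⊤
¬(¬D → D) = ¬⊤ = ⊥
A ∧ ¬(¬D → D) = ⊤ ∧ ⊥ = ⊥
(C ∧ ¬C) → (A ∧ ¬(¬D → D)) = ⊥ → ⊥ = ⊤
((C ∧ ¬C) → (A ∧ ¬(¬D → D))) ∨ A = ⊤ ∨ ⊤ = ⊤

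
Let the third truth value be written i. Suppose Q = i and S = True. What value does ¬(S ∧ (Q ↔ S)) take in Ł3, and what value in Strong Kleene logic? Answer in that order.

In Ł3: Q ↔ S = i ↔ True = i
S ∧ (Q ↔ S) = True ∧ i = i
¬(S ∧ (Q ↔ S)) = ¬i = i
In Strong Kleene logic: Q ↔ S = i ↔ True = i
S ∧ (Q ↔ S) = True ∧ i = i
¬(S ∧ (Q ↔ S)) = ¬i = i

i; i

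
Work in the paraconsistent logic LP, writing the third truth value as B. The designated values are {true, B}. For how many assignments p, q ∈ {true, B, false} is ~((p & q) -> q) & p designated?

2

Designated under: (p=true, q=B); (p=B, q=B).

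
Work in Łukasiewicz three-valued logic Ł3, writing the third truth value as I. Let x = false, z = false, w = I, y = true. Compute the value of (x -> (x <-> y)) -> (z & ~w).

x <-> y = false <-> true = false
x -> (x <-> y) = false -> false = true
~w = ~I = I
z & ~w = false & I = false
(x -> (x <-> y)) -> (z & ~w) = true -> false = false

false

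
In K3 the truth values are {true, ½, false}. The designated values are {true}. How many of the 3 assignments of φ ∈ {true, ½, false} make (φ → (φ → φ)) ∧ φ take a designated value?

1

φ=true: true ✓
φ=½: ½ ·
φ=false: false ·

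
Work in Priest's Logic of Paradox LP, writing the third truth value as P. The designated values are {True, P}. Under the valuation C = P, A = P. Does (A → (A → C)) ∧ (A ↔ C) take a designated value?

Yes

A → C = P → P = P
A → (A → C) = P → P = P
A ↔ C = P ↔ P = P
(A → (A → C)) ∧ (A ↔ C) = P ∧ P = P
P ∈ {True, P}.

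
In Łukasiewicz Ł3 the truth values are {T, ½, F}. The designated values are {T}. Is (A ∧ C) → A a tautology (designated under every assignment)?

Every assignment of A, C over {T, ½, F} gives a value in {T}.
In particular, with A=½, C=½: (A ∧ C) → A = T.

Yes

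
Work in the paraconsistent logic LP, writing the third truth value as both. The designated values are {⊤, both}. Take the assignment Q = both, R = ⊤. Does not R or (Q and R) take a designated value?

Yes

not R = not ⊤ = ⊥
Q and R = both and ⊤ = both
not R or (Q and R) = ⊥ or both = both
both ∈ {⊤, both}.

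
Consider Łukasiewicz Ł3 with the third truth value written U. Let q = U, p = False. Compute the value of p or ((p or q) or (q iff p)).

U

p or q = False or U = U
q iff p = U iff False = U  [1 − |½−0|]
(p or q) or (q iff p) = U or U = U
p or ((p or q) or (q iff p)) = False or U = U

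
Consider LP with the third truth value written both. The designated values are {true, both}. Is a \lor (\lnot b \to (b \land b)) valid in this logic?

No

Countermodel: a=false, b=false gives false, which is not designated.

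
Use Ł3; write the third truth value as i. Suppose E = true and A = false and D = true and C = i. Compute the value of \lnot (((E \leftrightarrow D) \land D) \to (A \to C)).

false

E \leftrightarrow D = true \leftrightarrow true = true
(E \leftrightarrow D) \land D = true \land true = true
A \to C = false \to i = true
((E \leftrightarrow D) \land D) \to (A \to C) = true \to true = true
\lnot (((E \leftrightarrow D) \land D) \to (A \to C)) = \lnot true = false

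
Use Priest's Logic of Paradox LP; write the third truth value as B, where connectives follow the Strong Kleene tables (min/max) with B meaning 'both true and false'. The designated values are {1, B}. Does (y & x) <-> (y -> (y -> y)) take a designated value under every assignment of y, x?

No

Countermodel: y=1, x=0 gives 0, which is not designated.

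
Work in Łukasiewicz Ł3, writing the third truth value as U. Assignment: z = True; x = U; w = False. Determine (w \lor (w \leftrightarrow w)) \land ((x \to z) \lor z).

True

w \leftrightarrow w = False \leftrightarrow False = True
w \lor (w \leftrightarrow w) = False \lor True = True
x \to z = U \to True = True
(x \to z) \lor z = True \lor True = True
(w \lor (w \leftrightarrow w)) \land ((x \to z) \lor z) = True \land True = True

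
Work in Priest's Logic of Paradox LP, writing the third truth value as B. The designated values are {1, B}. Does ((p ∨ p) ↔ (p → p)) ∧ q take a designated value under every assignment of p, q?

No

Countermodel: p=1, q=0 gives 0, which is not designated.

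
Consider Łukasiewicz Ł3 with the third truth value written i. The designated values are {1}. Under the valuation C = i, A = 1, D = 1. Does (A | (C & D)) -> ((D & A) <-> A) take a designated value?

Yes

C & D = i & 1 = i
A | (C & D) = 1 | i = 1
D & A = 1 & 1 = 1
(D & A) <-> A = 1 <-> 1 = 1
(A | (C & D)) -> ((D & A) <-> A) = 1 -> 1 = 1
1 ∈ {1}.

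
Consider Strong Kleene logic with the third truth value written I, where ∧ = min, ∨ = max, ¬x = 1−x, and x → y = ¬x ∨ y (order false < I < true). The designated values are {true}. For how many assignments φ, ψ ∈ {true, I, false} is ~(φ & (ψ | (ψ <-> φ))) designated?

4

Designated under: (φ=true, ψ=false); (φ=false, ψ=true); (φ=false, ψ=I); (φ=false, ψ=false).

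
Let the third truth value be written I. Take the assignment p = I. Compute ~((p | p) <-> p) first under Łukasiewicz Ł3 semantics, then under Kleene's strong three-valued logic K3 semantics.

F; I

In Łukasiewicz Ł3: p | p = I | I = I
(p | p) <-> p = I <-> I = T  [1 − |½−½|]
~((p | p) <-> p) = ~T = F
In Kleene's strong three-valued logic K3: p | p = I | I = I
(p | p) <-> p = I <-> I = I
~((p | p) <-> p) = ~I = I
They differ because Łukasiewicz Ł3 and Kleene's strong three-valued logic K3 treat I differently under implication.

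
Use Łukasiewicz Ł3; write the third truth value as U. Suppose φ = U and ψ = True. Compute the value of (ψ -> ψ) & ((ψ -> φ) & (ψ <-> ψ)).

ψ -> ψ = True -> True = True
ψ -> φ = True -> U = U  [min(1, 1−1+½)]
ψ <-> ψ = True <-> True = True
(ψ -> φ) & (ψ <-> ψ) = U & True = U
(ψ -> ψ) & ((ψ -> φ) & (ψ <-> ψ)) = True & U = U

U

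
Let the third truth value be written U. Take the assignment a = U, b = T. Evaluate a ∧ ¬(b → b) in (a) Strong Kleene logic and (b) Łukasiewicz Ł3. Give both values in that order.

F; F

In Strong Kleene logic: b → b = T → T = T
¬(b → b) = ¬T = F
a ∧ ¬(b → b) = U ∧ F = F
In Łukasiewicz Ł3: b → b = T → T = T
¬(b → b) = ¬T = F
a ∧ ¬(b → b) = U ∧ F = F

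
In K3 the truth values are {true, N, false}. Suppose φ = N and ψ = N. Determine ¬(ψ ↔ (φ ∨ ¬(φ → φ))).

N

φ → φ = N → N = N  [¬N ∨ N]
¬(φ → φ) = ¬N = N
φ ∨ ¬(φ → φ) = N ∨ N = N
ψ ↔ (φ ∨ ¬(φ → φ)) = N ↔ N = N
¬(ψ ↔ (φ ∨ ¬(φ → φ))) = ¬N = N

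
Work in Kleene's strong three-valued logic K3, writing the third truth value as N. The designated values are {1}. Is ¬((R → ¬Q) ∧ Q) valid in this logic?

Countermodel: R=1, Q=N gives N, which is not designated.

No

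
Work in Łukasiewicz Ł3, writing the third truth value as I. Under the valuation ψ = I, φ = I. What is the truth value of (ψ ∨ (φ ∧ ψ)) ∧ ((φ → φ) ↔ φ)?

φ ∧ ψ = I ∧ I = I
ψ ∨ (φ ∧ ψ) = I ∨ I = I
φ → φ = I → I = T  [min(1, 1−½+½)]
(φ → φ) ↔ φ = T ↔ I = I
(ψ ∨ (φ ∧ ψ)) ∧ ((φ → φ) ↔ φ) = I ∧ I = I

I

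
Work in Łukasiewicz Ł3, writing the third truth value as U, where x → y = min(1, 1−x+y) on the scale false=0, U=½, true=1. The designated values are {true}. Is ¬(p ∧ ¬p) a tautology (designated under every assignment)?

No

Countermodel: p=U gives U, which is not designated.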